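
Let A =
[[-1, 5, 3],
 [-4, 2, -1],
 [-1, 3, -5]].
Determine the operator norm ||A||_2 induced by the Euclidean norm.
||A||_2 ≈ 6.9663 (= sqrt(largest eigenvalue of A^T A))

||A||_2 = sigma_max(A) = sqrt(lambda_max(A^T A)). Form the symmetric matrix M = A^T A =
[[18, -16, 6],
 [-16, 38, -2],
 [6, -2, 35]].
Its characteristic polynomial (trace, sum of principal 2x2 minors, determinant of M give the coefficients) is
  p(λ) = det(λ I - M) = λ^3 - 91λ^2 + 2348λ - 13924.
No integer candidate from the rational root theorem (±divisors of 13924) is a root, so the roots are irrational. The cubic discriminant is Δ = 221389264 > 0, so there are three distinct real roots. p(8) = -452 and p(9) = 566 have opposite signs, so a root lies in (8, 9); Newton's method refines it to λ ≈ 8.4282. p(34) = 16 and p(35) = -344 have opposite signs, so a root lies in (34, 35); Newton's method refines it to λ ≈ 34.0431. p(48) = -292 and p(49) = 286 have opposite signs, so a root lies in (48, 49); Newton's method refines it to λ ≈ 48.5287. Check (Vieta): the three roots sum to 91, matching tr M = 91.
So the eigenvalues of A^T A are ≈ 8.4282, 34.0431, 48.5287 (all ≥ 0, as they must be for A^T A). The largest is λ_max ≈ 48.5287, hence ||A||_2 = sqrt(λ_max) ≈ 6.9663.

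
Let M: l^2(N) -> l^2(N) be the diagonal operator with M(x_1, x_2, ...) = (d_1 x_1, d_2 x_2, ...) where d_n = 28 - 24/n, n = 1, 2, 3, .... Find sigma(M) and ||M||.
sigma(M) = {28 - 24/n : n ≥ 1} ∪ {28}; ||M|| = 28

A bounded diagonal operator on l^2 with diagonal entries d_n has spectrum equal to the closure of {d_n : n ≥ 1}: every d_n is an eigenvalue (with eigenvector e_n), so {d_n} ⊂ sigma(M); the spectrum is closed, so its closure is too; and for lambda not in the closure, (M - lambda I) has bounded inverse (the diagonal entries 1/(d_n - lambda) are bounded). For our sequence d_n = 28 - 24/n, n = 1, 2, 3, ...:
  - {d_n} = {28 - 24/n : n ≥ 1}; the only limit point is 28
  - closure = {28 - 24/n : n ≥ 1} ∪ {28}
For the norm: a diagonal operator has ||M|| = sup_n |d_n|. Here d_n = 28 - 24/n increases monotonically from d_1 = 4 toward 28, with all terms in [4, 28); so sup_n |d_n| = 28 (the supremum is the limit, not attained). So ||M|| = 28.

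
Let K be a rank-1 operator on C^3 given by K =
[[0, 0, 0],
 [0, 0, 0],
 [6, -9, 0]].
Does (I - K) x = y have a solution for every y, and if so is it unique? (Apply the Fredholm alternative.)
(I - K) is invertible (det(I - K) = 1 ≠ 0), so for every y in C^3 the equation (I - K) x = y has a unique solution.

K has rank 1, so it is an outer product K = u v^T: every row of K is a multiple of one row vector. Reading off the entries, u = (0, 0, -3) and v = (-2, 3, 0) (row i of K equals u_i·v^T). A rank-one matrix u v^T satisfies K u = u (v·u) and kills the (2)-dimensional subspace v^⊥, so its characteristic polynomial is lambda^2 (lambda - v·u) with v·u = tr K = 0. Hence the eigenvalues of I - K are 1 (multiplicity 2) and 1 - (0) = 1, so det(I - K) = 1. (Direct check: I - K =
[[1, 0, 0],
 [0, 1, 0],
 [-6, 9, 1]]
has determinant 1.) The finite-dimensional Fredholm alternative says: either (I - K) is invertible, or ker(I - K) ≠ {0} and then range(I - K) = ker((I - K)^*)^⊥, with dim ker(I - K) = dim ker((I - K)^*). Since det(I - K) ≠ 0, 1 is not an eigenvalue of K and ker(I - K) = {0}, so we are in the first case: for every y there is a unique x = (I - K)^(-1) y. Explicitly, by the Sherman–Morrison formula, (I - u v^T)^(-1) = I + u v^T/(1 - v·u), i.e. (I - K)^(-1) = I + K.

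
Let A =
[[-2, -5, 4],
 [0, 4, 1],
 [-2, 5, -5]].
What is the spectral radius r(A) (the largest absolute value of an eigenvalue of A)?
r(A) ≈ 4.6024

The eigenvalues of A are the roots of its characteristic polynomial. With M = A (coefficients from the trace, the sum of principal 2x2 minors, and det A):
  p(λ) = det(λ I - M) = λ^3 + 3λ^2 - 15λ - 92.
No integer candidate from the rational root theorem (±divisors of 92) is a root, so the roots are irrational. The cubic discriminant is Δ = -128547 < 0, so there is one real root and a complex-conjugate pair. p(4) = -40 and p(5) = 33 have opposite signs, so a root lies in (4, 5); Newton's method refines it to λ ≈ 4.6024. Dividing out (λ - (4.6024)) leaves approximately λ^2 + 7.6024λ + 19.9895. For λ^2 + 7.6024λ + 19.9895 the discriminant is -22.1612. It is negative, so the remaining roots are the complex-conjugate pair λ ≈ -3.8012 ± 2.3538i. Their product equals the constant term, so |λ|^2 ≈ 19.9895 and |λ| ≈ 4.471.
Thus the eigenvalues (to 4 decimals) are 4.6024 (modulus 4.6024); -3.8012 ± 2.3538i (modulus 4.471). The spectral radius is the largest modulus: r(A) ≈ 4.6024. (Cross-check: r(A) ≤ ||A||_2 ≈ 9.8355; equality holds whenever A is normal, though it can also hold for some non-normal A.)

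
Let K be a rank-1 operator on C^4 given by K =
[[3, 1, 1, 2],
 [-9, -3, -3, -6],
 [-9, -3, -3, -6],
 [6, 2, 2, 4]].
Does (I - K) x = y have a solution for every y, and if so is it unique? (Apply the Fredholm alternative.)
(I - K) is singular (det(I - K) = 0, i.e. 1 ∈ sigma(K)). (I - K) x = y is solvable iff y ⊥ ker((I - K)^*) = span{(3, 1, 1, 2)}, i.e. iff 3y_1 + y_2 + y_3 + 2y_4 = 0. When solvable, the solutions are x = y + c·(1, -3, -3, 2), c arbitrary (ker(I - K) = span{(1, -3, -3, 2)}, dimension 1).

K has rank 1, so it is an outer product K = u v^T: every row of K is a multiple of one row vector. Reading off the entries, u = (1, -3, -3, 2) and v = (3, 1, 1, 2) (row i of K equals u_i·v^T). A rank-one matrix u v^T satisfies K u = u (v·u) and kills the (3)-dimensional subspace v^⊥, so its characteristic polynomial is lambda^3 (lambda - v·u) with v·u = tr K = 1. Hence the eigenvalues of I - K are 1 (multiplicity 3) and 1 - (1) = 0, so det(I - K) = 0. (Direct check: I - K =
[[-2, -1, -1, -2],
 [9, 4, 3, 6],
 [9, 3, 4, 6],
 [-6, -2, -2, -3]]
has determinant 0.) So 1 is an eigenvalue of K and (I - K) is not invertible. The finite-dimensional Fredholm alternative says: either (I - K) is invertible, or ker(I - K) ≠ {0} and then range(I - K) = ker((I - K)^*)^⊥, with dim ker(I - K) = dim ker((I - K)^*). We are in the second case, so we need both kernels. Kernel of I - K: (I - K) u = u - u (v·u) = u - u = 0, so ker(I - K) = span{u} = span{(1, -3, -3, 2)} (it is exactly 1-dimensional because rank(I - K) = 3). Kernel of the adjoint: K is real, so (I - K)^* = I - K^T = I - v u^T, and (I - v u^T) v = v - v (u·v) = 0; hence ker((I - K)^*) = span{v} = span{(3, 1, 1, 2)}. Therefore (I - K) x = y is solvable iff <y, v> = 0, i.e. iff 3y_1 + y_2 + y_3 + 2y_4 = 0. When this holds, K y = u (v·y) = 0, so (I - K) y = y and x = y is a particular solution; the full solution set is the line x = y + c·u = y + c·(1, -3, -3, 2), c ∈ C.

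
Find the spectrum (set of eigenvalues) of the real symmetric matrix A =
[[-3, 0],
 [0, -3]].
sigma(A) ≈ {-3} (-3 with multiplicity 2)

A is real symmetric, so its spectrum consists of real eigenvalues. Expanding the characteristic polynomial of the displayed matrix gives
  det(λ I - A) = p(λ) = λ^2 + (6)λ + (9).
Solving p(λ) = 0 yields eigenvalues ≈ -3, -3. (A is shown rounded to 4 decimals, so these recover the underlying integer eigenvalues to within that precision.)
Verification: the trace of A = -6 equals the sum of eigenvalues -6, and det(A) ≈ 9.0000 matches the eigenvalue product 9.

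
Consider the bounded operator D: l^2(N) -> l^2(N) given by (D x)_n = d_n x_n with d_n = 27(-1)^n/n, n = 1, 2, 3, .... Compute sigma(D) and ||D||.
sigma(D) = {27(-1)^n/n : n ≥ 1} ∪ {0}; ||D|| = 27

A bounded diagonal operator on l^2 with diagonal entries d_n has spectrum equal to the closure of {d_n : n ≥ 1}: every d_n is an eigenvalue (with eigenvector e_n), so {d_n} ⊂ sigma(D); the spectrum is closed, so its closure is too; and for lambda not in the closure, (D - lambda I) has bounded inverse (the diagonal entries 1/(d_n - lambda) are bounded). For our sequence d_n = 27(-1)^n/n, n = 1, 2, 3, ...:
  - {d_n} = {27(-1)^n/n : n ≥ 1}; the only limit point is 0
  - closure = {27(-1)^n/n : n ≥ 1} ∪ {0}
For the norm: a diagonal operator has ||D|| = sup_n |d_n|. Here |d_n| = 27/n is decreasing, so sup_n |d_n| = |d_1| = 27. So ||D|| = 27.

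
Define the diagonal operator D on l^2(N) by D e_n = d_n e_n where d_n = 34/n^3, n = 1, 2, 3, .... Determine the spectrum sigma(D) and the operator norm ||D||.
sigma(D) = {34/n^3 : n ≥ 1} ∪ {0}; ||D|| = 34

A bounded diagonal operator on l^2 with diagonal entries d_n has spectrum equal to the closure of {d_n : n ≥ 1}: every d_n is an eigenvalue (with eigenvector e_n), so {d_n} ⊂ sigma(D); the spectrum is closed, so its closure is too; and for lambda not in the closure, (D - lambda I) has bounded inverse (the diagonal entries 1/(d_n - lambda) are bounded). For our sequence d_n = 34/n^3, n = 1, 2, 3, ...:
  - {d_n} = {34/n^3 : n ≥ 1}; the only limit point is 0
  - closure = {34/n^3 : n ≥ 1} ∪ {0}
For the norm: a diagonal operator has ||D|| = sup_n |d_n|. Here d_n = 34/n^3 is positive and decreasing, so sup_n |d_n| = d_1 = 34. So ||D|| = 34.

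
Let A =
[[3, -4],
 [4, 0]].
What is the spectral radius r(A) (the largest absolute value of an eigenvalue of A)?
r(A) = 4

The eigenvalues of A are the roots of its characteristic polynomial. With M = A (coefficients from the trace and determinant):
  p(λ) = det(λ I - M) = λ^2 - 3λ + 16.
For λ^2 - 3λ + 16 the discriminant is -55. It is negative, so the roots are the complex-conjugate pair λ = 3/2 ± (sqrt(55)/2) i ≈ 1.5 ± 3.7081i. For a conjugate pair the product of the roots equals the constant term, so |λ|^2 = 16 and |λ| = sqrt(16) = 4.
Thus the eigenvalues (to 4 decimals) are 1.5 ± 3.7081i (modulus 4). The spectral radius is the largest modulus: r(A) = 4. (Cross-check: r(A) ≤ ||A||_2 ≈ 5.772; equality holds whenever A is normal, though it can also hold for some non-normal A.)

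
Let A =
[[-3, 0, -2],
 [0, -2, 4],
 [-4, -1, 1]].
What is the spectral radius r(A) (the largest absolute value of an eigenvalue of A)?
r(A) ≈ 4.1413

The eigenvalues of A are the roots of its characteristic polynomial. With M = A (coefficients from the trace, the sum of principal 2x2 minors, and det A):
  p(λ) = det(λ I - M) = λ^3 + 4λ^2 - 3λ - 10.
No integer candidate from the rational root theorem (±divisors of 10) is a root, so the roots are irrational. The cubic discriminant is Δ = 2272 > 0, so there are three distinct real roots. p(-5) = -20 and p(-4) = 2 have opposite signs, so a root lies in (-5, -4); Newton's method refines it to λ ≈ -4.1413. p(-2) = 4 and p(-1) = -4 have opposite signs, so a root lies in (-2, -1); Newton's method refines it to λ ≈ -1.4849. p(1) = -8 and p(2) = 8 have opposite signs, so a root lies in (1, 2); Newton's method refines it to λ ≈ 1.6262. Check (Vieta): the three roots sum to -4, matching tr M = -4.
Thus the eigenvalues (to 4 decimals) are -4.1413 (modulus 4.1413); -1.4849 (modulus 1.4849); 1.6262 (modulus 1.6262). The spectral radius is the largest modulus: r(A) ≈ 4.1413. (Cross-check: r(A) ≤ ||A||_2 ≈ 5.0838; equality holds whenever A is normal, though it can also hold for some non-normal A.)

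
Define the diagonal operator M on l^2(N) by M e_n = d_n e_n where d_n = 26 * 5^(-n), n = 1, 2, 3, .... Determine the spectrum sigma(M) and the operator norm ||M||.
sigma(M) = {26 * 5^(-n) : n ≥ 1} ∪ {0}; ||M|| = 26/5

A bounded diagonal operator on l^2 with diagonal entries d_n has spectrum equal to the closure of {d_n : n ≥ 1}: every d_n is an eigenvalue (with eigenvector e_n), so {d_n} ⊂ sigma(M); the spectrum is closed, so its closure is too; and for lambda not in the closure, (M - lambda I) has bounded inverse (the diagonal entries 1/(d_n - lambda) are bounded). For our sequence d_n = 26 * 5^(-n), n = 1, 2, 3, ...:
  - {d_n} = {26 * 5^(-n) : n ≥ 1}; the only limit point is 0
  - closure = {26 * 5^(-n) : n ≥ 1} ∪ {0}
For the norm: a diagonal operator has ||M|| = sup_n |d_n|. Here d_n = 26 * 5^(-n) is positive and decreasing, so sup_n |d_n| = d_1 = 26/5. So ||M|| = 26/5.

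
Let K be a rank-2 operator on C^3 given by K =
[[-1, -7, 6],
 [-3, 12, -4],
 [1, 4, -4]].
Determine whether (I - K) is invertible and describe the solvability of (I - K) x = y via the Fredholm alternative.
(I - K) is invertible (det(I - K) = -73 ≠ 0), so for every y in C^3 the equation (I - K) x = y has a unique solution.

K has rank 2 and factors as K = U V^T = u1 v1^T + u2 v2^T with u1 = (3, -2, -2), v1 = (0, -3, 2), u2 = (-1, -3, 1), v2 = (1, -2, 0) (multiplying out reproduces the displayed K). The nonzero eigenvalues of U V^T coincide with those of the 2 x 2 matrix G = V^T U = [[v1·u1, v1·u2], [v2·u1, v2·u2]] = [[2, 11], [7, 5]], and by the Sylvester determinant identity det(I_3 - U V^T) = det(I_2 - V^T U) = det([[-1, -11], [-7, -4]]) = (-1)(-4) - (-11)(-7) = -73. (Direct check: I - K =
[[2, 7, -6],
 [3, -11, 4],
 [-1, -4, 5]]
has determinant -73.) The finite-dimensional Fredholm alternative says: either (I - K) is invertible, or ker(I - K) ≠ {0} and then range(I - K) = ker((I - K)^*)^⊥, with dim ker(I - K) = dim ker((I - K)^*). Since det(I - K) ≠ 0, 1 is not an eigenvalue of K and ker(I - K) = {0}, so we are in the first case: for every y there is a unique x = (I - K)^(-1) y. (Explicitly, by the Woodbury identity, (I - U V^T)^(-1) = I + U (I_2 - G)^(-1) V^T.)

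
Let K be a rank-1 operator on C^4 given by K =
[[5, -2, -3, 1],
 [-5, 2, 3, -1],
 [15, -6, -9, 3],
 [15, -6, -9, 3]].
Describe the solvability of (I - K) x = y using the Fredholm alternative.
(I - K) is singular (det(I - K) = 0, i.e. 1 ∈ sigma(K)). (I - K) x = y is solvable iff y ⊥ ker((I - K)^*) = span{(5, -2, -3, 1)}, i.e. iff 5y_1 - 2y_2 - 3y_3 + y_4 = 0. When solvable, the solutions are x = y + c·(1, -1, 3, 3), c arbitrary (ker(I - K) = span{(1, -1, 3, 3)}, dimension 1).

K has rank 1, so it is an outer product K = u v^T: every row of K is a multiple of one row vector. Reading off the entries, u = (1, -1, 3, 3) and v = (5, -2, -3, 1) (row i of K equals u_i·v^T). A rank-one matrix u v^T satisfies K u = u (v·u) and kills the (3)-dimensional subspace v^⊥, so its characteristic polynomial is lambda^3 (lambda - v·u) with v·u = tr K = 1. Hence the eigenvalues of I - K are 1 (multiplicity 3) and 1 - (1) = 0, so det(I - K) = 0. (Direct check: I - K =
[[-4, 2, 3, -1],
 [5, -1, -3, 1],
 [-15, 6, 10, -3],
 [-15, 6, 9, -2]]
has determinant 0.) So 1 is an eigenvalue of K and (I - K) is not invertible. The finite-dimensional Fredholm alternative says: either (I - K) is invertible, or ker(I - K) ≠ {0} and then range(I - K) = ker((I - K)^*)^⊥, with dim ker(I - K) = dim ker((I - K)^*). We are in the second case, so we need both kernels. Kernel of I - K: (I - K) u = u - u (v·u) = u - u = 0, so ker(I - K) = span{u} = span{(1, -1, 3, 3)} (it is exactly 1-dimensional because rank(I - K) = 3). Kernel of the adjoint: K is real, so (I - K)^* = I - K^T = I - v u^T, and (I - v u^T) v = v - v (u·v) = 0; hence ker((I - K)^*) = span{v} = span{(5, -2, -3, 1)}. Therefore (I - K) x = y is solvable iff <y, v> = 0, i.e. iff 5y_1 - 2y_2 - 3y_3 + y_4 = 0. When this holds, K y = u (v·y) = 0, so (I - K) y = y and x = y is a particular solution; the full solution set is the line x = y + c·u = y + c·(1, -1, 3, 3), c ∈ C.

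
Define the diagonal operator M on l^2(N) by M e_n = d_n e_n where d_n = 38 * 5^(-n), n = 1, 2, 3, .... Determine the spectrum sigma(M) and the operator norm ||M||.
sigma(M) = {38 * 5^(-n) : n ≥ 1} ∪ {0}; ||M|| = 38/5

A bounded diagonal operator on l^2 with diagonal entries d_n has spectrum equal to the closure of {d_n : n ≥ 1}: every d_n is an eigenvalue (with eigenvector e_n), so {d_n} ⊂ sigma(M); the spectrum is closed, so its closure is too; and for lambda not in the closure, (M - lambda I) has bounded inverse (the diagonal entries 1/(d_n - lambda) are bounded). For our sequence d_n = 38 * 5^(-n), n = 1, 2, 3, ...:
  - {d_n} = {38 * 5^(-n) : n ≥ 1}; the only limit point is 0
  - closure = {38 * 5^(-n) : n ≥ 1} ∪ {0}
For the norm: a diagonal operator has ||M|| = sup_n |d_n|. Here d_n = 38 * 5^(-n) is positive and decreasing, so sup_n |d_n| = d_1 = 38/5. So ||M|| = 38/5.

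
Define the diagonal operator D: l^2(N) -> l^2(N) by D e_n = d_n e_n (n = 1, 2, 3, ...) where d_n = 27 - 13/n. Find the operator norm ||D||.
||D|| = 27

For a diagonal operator on l^2 with entries d_n, ||D|| = sup_n |d_n|. Here d_1 = 14, d_2 = 41/2, ..., and d_n = 27 - 13/n increases monotonically toward 27. All terms lie in [14, 27), so |d_n| = d_n and the supremum is the limit 27, which is not attained by any individual d_n. Hence ||D|| = 27.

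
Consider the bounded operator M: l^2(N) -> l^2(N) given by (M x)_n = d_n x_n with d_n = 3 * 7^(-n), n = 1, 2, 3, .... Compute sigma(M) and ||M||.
sigma(M) = {3 * 7^(-n) : n ≥ 1} ∪ {0}; ||M|| = 3/7

A bounded diagonal operator on l^2 with diagonal entries d_n has spectrum equal to the closure of {d_n : n ≥ 1}: every d_n is an eigenvalue (with eigenvector e_n), so {d_n} ⊂ sigma(M); the spectrum is closed, so its closure is too; and for lambda not in the closure, (M - lambda I) has bounded inverse (the diagonal entries 1/(d_n - lambda) are bounded). For our sequence d_n = 3 * 7^(-n), n = 1, 2, 3, ...:
  - {d_n} = {3 * 7^(-n) : n ≥ 1}; the only limit point is 0
  - closure = {3 * 7^(-n) : n ≥ 1} ∪ {0}
For the norm: a diagonal operator has ||M|| = sup_n |d_n|. Here d_n = 3 * 7^(-n) is positive and decreasing, so sup_n |d_n| = d_1 = 3/7. So ||M|| = 3/7.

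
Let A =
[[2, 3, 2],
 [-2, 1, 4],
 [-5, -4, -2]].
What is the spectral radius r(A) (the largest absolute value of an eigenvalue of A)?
r(A) ≈ 5.3857

The eigenvalues of A are the roots of its characteristic polynomial. With M = A (coefficients from the trace, the sum of principal 2x2 minors, and det A):
  p(λ) = det(λ I - M) = λ^3 - λ^2 + 28λ + 18.
No integer candidate from the rational root theorem (±divisors of 18) is a root, so the roots are irrational. The cubic discriminant is Δ = -104772 < 0, so there is one real root and a complex-conjugate pair. p(-1) = -12 and p(0) = 18 have opposite signs, so a root lies in (-1, 0); Newton's method refines it to λ ≈ -0.6206. Dividing out (λ - (-0.6206)) leaves approximately λ^2 - 1.6206λ + 29.0057. For λ^2 - 1.6206λ + 29.0057 the discriminant is -113.3965. It is negative, so the remaining roots are the complex-conjugate pair λ ≈ 0.8103 ± 5.3244i. Their product equals the constant term, so |λ|^2 ≈ 29.0057 and |λ| ≈ 5.3857.
Thus the eigenvalues (to 4 decimals) are -0.6206 (modulus 0.6206); 0.8103 ± 5.3244i (modulus 5.3857). The spectral radius is the largest modulus: r(A) ≈ 5.3857. (Cross-check: r(A) ≤ ||A||_2 ≈ 7.8254; equality holds whenever A is normal, though it can also hold for some non-normal A.)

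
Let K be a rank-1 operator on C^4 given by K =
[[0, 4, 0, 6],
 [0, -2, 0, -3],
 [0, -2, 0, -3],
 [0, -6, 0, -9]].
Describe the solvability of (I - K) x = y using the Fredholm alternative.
(I - K) is invertible (det(I - K) = 12 ≠ 0), so for every y in C^4 the equation (I - K) x = y has a unique solution.

K has rank 1, so it is an outer product K = u v^T: every row of K is a multiple of one row vector. Reading off the entries, u = (-2, 1, 1, 3) and v = (0, -2, 0, -3) (row i of K equals u_i·v^T). A rank-one matrix u v^T satisfies K u = u (v·u) and kills the (3)-dimensional subspace v^⊥, so its characteristic polynomial is lambda^3 (lambda - v·u) with v·u = tr K = -11. Hence the eigenvalues of I - K are 1 (multiplicity 3) and 1 - (-11) = 12, so det(I - K) = 12. (Direct check: I - K =
[[1, -4, 0, -6],
 [0, 3, 0, 3],
 [0, 2, 1, 3],
 [0, 6, 0, 10]]
has determinant 12.) The finite-dimensional Fredholm alternative says: either (I - K) is invertible, or ker(I - K) ≠ {0} and then range(I - K) = ker((I - K)^*)^⊥, with dim ker(I - K) = dim ker((I - K)^*). Since det(I - K) ≠ 0, 1 is not an eigenvalue of K and ker(I - K) = {0}, so we are in the first case: for every y there is a unique x = (I - K)^(-1) y. Explicitly, by the Sherman–Morrison formula, (I - u v^T)^(-1) = I + u v^T/(1 - v·u), i.e. (I - K)^(-1) = I + K/(12).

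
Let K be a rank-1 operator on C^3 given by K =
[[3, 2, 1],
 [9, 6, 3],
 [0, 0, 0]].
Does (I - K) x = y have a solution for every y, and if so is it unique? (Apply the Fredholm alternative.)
(I - K) is invertible (det(I - K) = -8 ≠ 0), so for every y in C^3 the equation (I - K) x = y has a unique solution.

K has rank 1, so it is an outer product K = u v^T: every row of K is a multiple of one row vector. Reading off the entries, u = (-1, -3, 0) and v = (-3, -2, -1) (row i of K equals u_i·v^T). A rank-one matrix u v^T satisfies K u = u (v·u) and kills the (2)-dimensional subspace v^⊥, so its characteristic polynomial is lambda^2 (lambda - v·u) with v·u = tr K = 9. Hence the eigenvalues of I - K are 1 (multiplicity 2) and 1 - (9) = -8, so det(I - K) = -8. (Direct check: I - K =
[[-2, -2, -1],
 [-9, -5, -3],
 [0, 0, 1]]
has determinant -8.) The finite-dimensional Fredholm alternative says: either (I - K) is invertible, or ker(I - K) ≠ {0} and then range(I - K) = ker((I - K)^*)^⊥, with dim ker(I - K) = dim ker((I - K)^*). Since det(I - K) ≠ 0, 1 is not an eigenvalue of K and ker(I - K) = {0}, so we are in the first case: for every y there is a unique x = (I - K)^(-1) y. Explicitly, by the Sherman–Morrison formula, (I - u v^T)^(-1) = I + u v^T/(1 - v·u), i.e. (I - K)^(-1) = I + K/(-8).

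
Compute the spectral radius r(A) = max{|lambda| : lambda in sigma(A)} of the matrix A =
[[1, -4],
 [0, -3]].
r(A) = 3

The eigenvalues of A are the roots of its characteristic polynomial. With M = A (coefficients from the trace and determinant):
  p(λ) = det(λ I - M) = λ^2 + 2λ - 3.
For λ^2 + 2λ - 3 the discriminant is 16. It is a perfect square (4^2), so the roots are rational: λ = (-2 ± 4)/2 = 1, -3.
Thus the eigenvalues (to 4 decimals) are 1 (modulus 1); -3 (modulus 3). The spectral radius is the largest modulus: r(A) = 3. (Cross-check: r(A) ≤ ||A||_2 ≈ 5.0645; equality holds whenever A is normal, though it can also hold for some non-normal A.)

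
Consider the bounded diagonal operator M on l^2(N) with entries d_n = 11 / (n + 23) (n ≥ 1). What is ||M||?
||M|| = 11/24 (attained at n = 1)

For M diagonal, ||M|| = sup_n |d_n| = sup_n 11/(n + 23). This is positive and strictly decreasing in n, so the supremum is attained at n = 1: d_1 = 11/(1 + 23) = 11/24. Hence ||M|| = 11/24.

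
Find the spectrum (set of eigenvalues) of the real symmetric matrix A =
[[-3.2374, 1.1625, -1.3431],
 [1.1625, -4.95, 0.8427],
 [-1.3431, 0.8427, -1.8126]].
sigma(A) ≈ {-6, -3, -1}

A is real symmetric, so its spectrum consists of real eigenvalues. Expanding the characteristic polynomial of the displayed matrix gives
  det(λ I - A) = p(λ) = λ^3 + (10)λ^2 + (27)λ + (18).
Solving p(λ) = 0 yields eigenvalues ≈ -6, -3, -1. (A is shown rounded to 4 decimals, so these recover the underlying integer eigenvalues to within that precision.)
Verification: the trace of A = -10 equals the sum of eigenvalues -10, and det(A) ≈ -18.0007 matches the eigenvalue product -18.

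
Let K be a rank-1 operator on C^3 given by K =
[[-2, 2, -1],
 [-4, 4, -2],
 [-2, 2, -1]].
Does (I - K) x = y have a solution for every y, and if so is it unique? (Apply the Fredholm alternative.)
(I - K) is singular (det(I - K) = 0, i.e. 1 ∈ sigma(K)). (I - K) x = y is solvable iff y ⊥ ker((I - K)^*) = span{(-2, 2, -1)}, i.e. iff -2y_1 + 2y_2 - y_3 = 0. When solvable, the solutions are x = y + c·(1, 2, 1), c arbitrary (ker(I - K) = span{(1, 2, 1)}, dimension 1).

K has rank 1, so it is an outer product K = u v^T: every row of K is a multiple of one row vector. Reading off the entries, u = (1, 2, 1) and v = (-2, 2, -1) (row i of K equals u_i·v^T). A rank-one matrix u v^T satisfies K u = u (v·u) and kills the (2)-dimensional subspace v^⊥, so its characteristic polynomial is lambda^2 (lambda - v·u) with v·u = tr K = 1. Hence the eigenvalues of I - K are 1 (multiplicity 2) and 1 - (1) = 0, so det(I - K) = 0. (Direct check: I - K =
[[3, -2, 1],
 [4, -3, 2],
 [2, -2, 2]]
has determinant 0.) So 1 is an eigenvalue of K and (I - K) is not invertible. The finite-dimensional Fredholm alternative says: either (I - K) is invertible, or ker(I - K) ≠ {0} and then range(I - K) = ker((I - K)^*)^⊥, with dim ker(I - K) = dim ker((I - K)^*). We are in the second case, so we need both kernels. Kernel of I - K: (I - K) u = u - u (v·u) = u - u = 0, so ker(I - K) = span{u} = span{(1, 2, 1)} (it is exactly 1-dimensional because rank(I - K) = 2). Kernel of the adjoint: K is real, so (I - K)^* = I - K^T = I - v u^T, and (I - v u^T) v = v - v (u·v) = 0; hence ker((I - K)^*) = span{v} = span{(-2, 2, -1)}. Therefore (I - K) x = y is solvable iff <y, v> = 0, i.e. iff -2y_1 + 2y_2 - y_3 = 0. When this holds, K y = u (v·y) = 0, so (I - K) y = y and x = y is a particular solution; the full solution set is the line x = y + c·u = y + c·(1, 2, 1), c ∈ C.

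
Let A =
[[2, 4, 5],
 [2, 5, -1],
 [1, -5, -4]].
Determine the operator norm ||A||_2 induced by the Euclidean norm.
||A||_2 ≈ 9.643 (= sqrt(largest eigenvalue of A^T A))

||A||_2 = sigma_max(A) = sqrt(lambda_max(A^T A)). Form the symmetric matrix M = A^T A =
[[9, 13, 4],
 [13, 66, 35],
 [4, 35, 42]].
Its characteristic polynomial (trace, sum of principal 2x2 minors, determinant of M give the coefficients) is
  p(λ) = det(λ I - M) = λ^3 - 117λ^2 + 2334λ - 9409.
No integer candidate from the rational root theorem (±divisors of 9409) is a root, so the roots are irrational. The cubic discriminant is Δ = 7293650049 > 0, so there are three distinct real roots. p(5) = -539 and p(6) = 599 have opposite signs, so a root lies in (5, 6); Newton's method refines it to λ ≈ 5.4518. p(18) = 527 and p(19) = -441 have opposite signs, so a root lies in (18, 19); Newton's method refines it to λ ≈ 18.5601. p(92) = -6281 and p(93) = 77 have opposite signs, so a root lies in (92, 93); Newton's method refines it to λ ≈ 92.9882. Check (Vieta): the three roots sum to 117, matching tr M = 117.
So the eigenvalues of A^T A are ≈ 5.4518, 18.5601, 92.9882 (all ≥ 0, as they must be for A^T A). The largest is λ_max ≈ 92.9882, hence ||A||_2 = sqrt(λ_max) ≈ 9.643.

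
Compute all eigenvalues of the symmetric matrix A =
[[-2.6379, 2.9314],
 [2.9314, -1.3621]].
sigma(A) ≈ {-5, 1}

A is real symmetric, so its spectrum consists of real eigenvalues. Expanding the characteristic polynomial of the displayed matrix gives
  det(λ I - A) = p(λ) = λ^2 + (4)λ + (-5).
Solving p(λ) = 0 yields eigenvalues ≈ -5, 1. (A is shown rounded to 4 decimals, so these recover the underlying integer eigenvalues to within that precision.)
Verification: the trace of A = -4 equals the sum of eigenvalues -4, and det(A) ≈ -5.0000 matches the eigenvalue product -5.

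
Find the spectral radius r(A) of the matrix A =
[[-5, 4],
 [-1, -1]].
r(A) = 3

The eigenvalues of A are the roots of its characteristic polynomial. With M = A (coefficients from the trace and determinant):
  p(λ) = det(λ I - M) = λ^2 + 6λ + 9.
For λ^2 + 6λ + 9 the discriminant is 0. It is a perfect square (0^2), so the roots are rational: λ = (-6 ± 0)/2 = -3, -3.
Thus the eigenvalues (to 4 decimals) are -3 (modulus 3). The spectral radius is the largest modulus: r(A) = 3. (Cross-check: r(A) ≤ ||A||_2 ≈ 6.4051; equality holds whenever A is normal, though it can also hold for some non-normal A.)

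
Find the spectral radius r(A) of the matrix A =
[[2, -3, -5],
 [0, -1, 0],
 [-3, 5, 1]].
r(A) = (3 + sqrt(61))/2 ≈ 5.4051

The eigenvalues of A are the roots of its characteristic polynomial. With M = A (coefficients from the trace, the sum of principal 2x2 minors, and det A):
  p(λ) = det(λ I - M) = λ^3 - 2λ^2 - 16λ - 13.
By the rational root theorem any rational root is an integer divisor of 13. Testing λ = -1: p(-1) = -1 - 2 + 16 - 13 = 0, so λ = -1 is a root. Dividing out (λ + 1) leaves p(λ) = (λ + 1)(λ^2 - 3λ - 13). For λ^2 - 3λ - 13 the discriminant is 61. It is nonnegative but not a perfect square, so the roots are real and irrational: λ = (3 ± sqrt(61))/2 ≈ 5.4051, -2.4051.
Thus the eigenvalues (to 4 decimals) are 5.4051 (modulus 5.4051); -2.4051 (modulus 2.4051); -1 (modulus 1). The spectral radius is the largest modulus: r(A) = (3 + sqrt(61))/2 ≈ 5.4051. (Cross-check: r(A) ≤ ||A||_2 ≈ 7.9405; equality holds whenever A is normal, though it can also hold for some non-normal A.)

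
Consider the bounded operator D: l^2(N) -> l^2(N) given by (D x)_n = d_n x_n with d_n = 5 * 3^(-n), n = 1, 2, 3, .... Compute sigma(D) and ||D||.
sigma(D) = {5 * 3^(-n) : n ≥ 1} ∪ {0}; ||D|| = 5/3

A bounded diagonal operator on l^2 with diagonal entries d_n has spectrum equal to the closure of {d_n : n ≥ 1}: every d_n is an eigenvalue (with eigenvector e_n), so {d_n} ⊂ sigma(D); the spectrum is closed, so its closure is too; and for lambda not in the closure, (D - lambda I) has bounded inverse (the diagonal entries 1/(d_n - lambda) are bounded). For our sequence d_n = 5 * 3^(-n), n = 1, 2, 3, ...:
  - {d_n} = {5 * 3^(-n) : n ≥ 1}; the only limit point is 0
  - closure = {5 * 3^(-n) : n ≥ 1} ∪ {0}
For the norm: a diagonal operator has ||D|| = sup_n |d_n|. Here d_n = 5 * 3^(-n) is positive and decreasing, so sup_n |d_n| = d_1 = 5/3. So ||D|| = 5/3.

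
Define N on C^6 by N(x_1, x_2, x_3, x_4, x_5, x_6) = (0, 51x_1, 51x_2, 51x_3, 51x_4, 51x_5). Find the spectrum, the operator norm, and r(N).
sigma(N) = {0}; ||N|| = 51; r(N) = 0. (N is nilpotent with N^6 = 0.)

On C^6, N is a strictly lower-triangular matrix with 51 on the subdiagonal and zeros elsewhere, so its characteristic polynomial is lambda^6 and every eigenvalue is 0: sigma(N) = {0}. For the operator norm, N e_i = 51e_{i+1} for i = 1, ..., 5 and N e_6 = 0, so the singular values of N are 51 (with multiplicity 5) and 0; hence ||N|| = 51. The spectral radius r(N) = max|lambda| = 0. Note ||N|| > r(N) — characteristic of non-normal nilpotent operators. Indeed N^6 = 0.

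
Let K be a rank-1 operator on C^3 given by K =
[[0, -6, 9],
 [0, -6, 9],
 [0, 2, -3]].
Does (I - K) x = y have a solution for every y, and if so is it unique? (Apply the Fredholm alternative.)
(I - K) is invertible (det(I - K) = 10 ≠ 0), so for every y in C^3 the equation (I - K) x = y has a unique solution.

K has rank 1, so it is an outer product K = u v^T: every row of K is a multiple of one row vector. Reading off the entries, u = (3, 3, -1) and v = (0, -2, 3) (row i of K equals u_i·v^T). A rank-one matrix u v^T satisfies K u = u (v·u) and kills the (2)-dimensional subspace v^⊥, so its characteristic polynomial is lambda^2 (lambda - v·u) with v·u = tr K = -9. Hence the eigenvalues of I - K are 1 (multiplicity 2) and 1 - (-9) = 10, so det(I - K) = 10. (Direct check: I - K =
[[1, 6, -9],
 [0, 7, -9],
 [0, -2, 4]]
has determinant 10.) The finite-dimensional Fredholm alternative says: either (I - K) is invertible, or ker(I - K) ≠ {0} and then range(I - K) = ker((I - K)^*)^⊥, with dim ker(I - K) = dim ker((I - K)^*). Since det(I - K) ≠ 0, 1 is not an eigenvalue of K and ker(I - K) = {0}, so we are in the first case: for every y there is a unique x = (I - K)^(-1) y. Explicitly, by the Sherman–Morrison formula, (I - u v^T)^(-1) = I + u v^T/(1 - v·u), i.e. (I - K)^(-1) = I + K/(10).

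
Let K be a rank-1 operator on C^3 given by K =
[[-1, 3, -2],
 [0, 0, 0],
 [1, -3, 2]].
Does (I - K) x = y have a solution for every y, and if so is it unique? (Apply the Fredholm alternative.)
(I - K) is singular (det(I - K) = 0, i.e. 1 ∈ sigma(K)). (I - K) x = y is solvable iff y ⊥ ker((I - K)^*) = span{(-1, 3, -2)}, i.e. iff -y_1 + 3y_2 - 2y_3 = 0. When solvable, the solutions are x = y + c·(1, 0, -1), c arbitrary (ker(I - K) = span{(1, 0, -1)}, dimension 1).

K has rank 1, so it is an outer product K = u v^T: every row of K is a multiple of one row vector. Reading off the entries, u = (1, 0, -1) and v = (-1, 3, -2) (row i of K equals u_i·v^T). A rank-one matrix u v^T satisfies K u = u (v·u) and kills the (2)-dimensional subspace v^⊥, so its characteristic polynomial is lambda^2 (lambda - v·u) with v·u = tr K = 1. Hence the eigenvalues of I - K are 1 (multiplicity 2) and 1 - (1) = 0, so det(I - K) = 0. (Direct check: I - K =
[[2, -3, 2],
 [0, 1, 0],
 [-1, 3, -1]]
has determinant 0.) So 1 is an eigenvalue of K and (I - K) is not invertible. The finite-dimensional Fredholm alternative says: either (I - K) is invertible, or ker(I - K) ≠ {0} and then range(I - K) = ker((I - K)^*)^⊥, with dim ker(I - K) = dim ker((I - K)^*). We are in the second case, so we need both kernels. Kernel of I - K: (I - K) u = u - u (v·u) = u - u = 0, so ker(I - K) = span{u} = span{(1, 0, -1)} (it is exactly 1-dimensional because rank(I - K) = 2). Kernel of the adjoint: K is real, so (I - K)^* = I - K^T = I - v u^T, and (I - v u^T) v = v - v (u·v) = 0; hence ker((I - K)^*) = span{v} = span{(-1, 3, -2)}. Therefore (I - K) x = y is solvable iff <y, v> = 0, i.e. iff -y_1 + 3y_2 - 2y_3 = 0. When this holds, K y = u (v·y) = 0, so (I - K) y = y and x = y is a particular solution; the full solution set is the line x = y + c·u = y + c·(1, 0, -1), c ∈ C.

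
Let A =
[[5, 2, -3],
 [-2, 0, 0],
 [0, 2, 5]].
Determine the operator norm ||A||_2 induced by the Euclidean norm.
||A||_2 ≈ 6.8581 (= sqrt(largest eigenvalue of A^T A))

||A||_2 = sigma_max(A) = sqrt(lambda_max(A^T A)). Form the symmetric matrix M = A^T A =
[[29, 10, -15],
 [10, 8, 4],
 [-15, 4, 34]].
Its characteristic polynomial (trace, sum of principal 2x2 minors, determinant of M give the coefficients) is
  p(λ) = det(λ I - M) = λ^3 - 71λ^2 + 1149λ - 1024.
No integer candidate from the rational root theorem (±divisors of 1024) is a root, so the roots are irrational. The cubic discriminant is Δ = 596838565 > 0, so there are three distinct real roots. p(0) = -1024 and p(1) = 55 have opposite signs, so a root lies in (0, 1); Newton's method refines it to λ ≈ 0.9457. p(23) = 11 and p(24) = -520 have opposite signs, so a root lies in (23, 24); Newton's method refines it to λ ≈ 23.0208. p(47) = -37 and p(48) = 1136 have opposite signs, so a root lies in (47, 48); Newton's method refines it to λ ≈ 47.0335. Check (Vieta): the three roots sum to 71, matching tr M = 71.
So the eigenvalues of A^T A are ≈ 0.9457, 23.0208, 47.0335 (all ≥ 0, as they must be for A^T A). The largest is λ_max ≈ 47.0335, hence ||A||_2 = sqrt(λ_max) ≈ 6.8581.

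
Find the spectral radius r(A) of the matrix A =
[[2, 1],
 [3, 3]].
r(A) = (5 + sqrt(13))/2 ≈ 4.3028

The eigenvalues of A are the roots of its characteristic polynomial. With M = A (coefficients from the trace and determinant):
  p(λ) = det(λ I - M) = λ^2 - 5λ + 3.
For λ^2 - 5λ + 3 the discriminant is 13. It is nonnegative but not a perfect square, so the roots are real and irrational: λ = (5 ± sqrt(13))/2 ≈ 4.3028, 0.6972.
Thus the eigenvalues (to 4 decimals) are 4.3028 (modulus 4.3028); 0.6972 (modulus 0.6972). The spectral radius is the largest modulus: r(A) = (5 + sqrt(13))/2 ≈ 4.3028. (Cross-check: r(A) ≤ ||A||_2 ≈ 4.7541; equality holds whenever A is normal, though it can also hold for some non-normal A.)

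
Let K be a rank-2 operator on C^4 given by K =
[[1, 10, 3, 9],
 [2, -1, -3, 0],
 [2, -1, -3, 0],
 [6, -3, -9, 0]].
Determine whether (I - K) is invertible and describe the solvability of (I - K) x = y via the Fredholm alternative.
(I - K) is invertible (det(I - K) = -80 ≠ 0), so for every y in C^4 the equation (I - K) x = y has a unique solution.

K has rank 2 and factors as K = U V^T = u1 v1^T + u2 v2^T with u1 = (3, 0, 0, 0), v1 = (1, 3, 0, 3), u2 = (1, -1, -1, -3), v2 = (-2, 1, 3, 0) (multiplying out reproduces the displayed K). The nonzero eigenvalues of U V^T coincide with those of the 2 x 2 matrix G = V^T U = [[v1·u1, v1·u2], [v2·u1, v2·u2]] = [[3, -11], [-6, -6]], and by the Sylvester determinant identity det(I_4 - U V^T) = det(I_2 - V^T U) = det([[-2, 11], [6, 7]]) = (-2)(7) - (11)(6) = -80. (Direct check: I - K =
[[0, -10, -3, -9],
 [-2, 2, 3, 0],
 [-2, 1, 4, 0],
 [-6, 3, 9, 1]]
has determinant -80.) The finite-dimensional Fredholm alternative says: either (I - K) is invertible, or ker(I - K) ≠ {0} and then range(I - K) = ker((I - K)^*)^⊥, with dim ker(I - K) = dim ker((I - K)^*). Since det(I - K) ≠ 0, 1 is not an eigenvalue of K and ker(I - K) = {0}, so we are in the first case: for every y there is a unique x = (I - K)^(-1) y. (Explicitly, by the Woodbury identity, (I - U V^T)^(-1) = I + U (I_2 - G)^(-1) V^T.)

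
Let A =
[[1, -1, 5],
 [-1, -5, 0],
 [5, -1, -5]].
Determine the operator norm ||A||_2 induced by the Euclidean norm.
||A||_2 ≈ 7.8472 (= sqrt(largest eigenvalue of A^T A))

||A||_2 = sigma_max(A) = sqrt(lambda_max(A^T A)). Form the symmetric matrix M = A^T A =
[[27, -1, -20],
 [-1, 27, 0],
 [-20, 0, 50]].
Its characteristic polynomial (trace, sum of principal 2x2 minors, determinant of M give the coefficients) is
  p(λ) = det(λ I - M) = λ^3 - 104λ^2 + 3028λ - 25600.
No integer candidate from the rational root theorem (±divisors of 25600) is a root, so the roots are irrational. The cubic discriminant is Δ = 347911936 > 0, so there are three distinct real roots. p(15) = -205 and p(16) = 320 have opposite signs, so a root lies in (15, 16); Newton's method refines it to λ ≈ 15.365. p(27) = 23 and p(28) = -400 have opposite signs, so a root lies in (27, 28); Newton's method refines it to λ ≈ 27.0572. p(61) = -895 and p(62) = 688 have opposite signs, so a root lies in (61, 62); Newton's method refines it to λ ≈ 61.5778. Check (Vieta): the three roots sum to 104, matching tr M = 104.
So the eigenvalues of A^T A are ≈ 15.365, 27.0572, 61.5778 (all ≥ 0, as they must be for A^T A). The largest is λ_max ≈ 61.5778, hence ||A||_2 = sqrt(λ_max) ≈ 7.8472.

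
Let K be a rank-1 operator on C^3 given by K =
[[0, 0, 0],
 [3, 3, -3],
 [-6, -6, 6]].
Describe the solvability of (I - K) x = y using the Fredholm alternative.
(I - K) is invertible (det(I - K) = -8 ≠ 0), so for every y in C^3 the equation (I - K) x = y has a unique solution.

K has rank 1, so it is an outer product K = u v^T: every row of K is a multiple of one row vector. Reading off the entries, u = (0, 1, -2) and v = (3, 3, -3) (row i of K equals u_i·v^T). A rank-one matrix u v^T satisfies K u = u (v·u) and kills the (2)-dimensional subspace v^⊥, so its characteristic polynomial is lambda^2 (lambda - v·u) with v·u = tr K = 9. Hence the eigenvalues of I - K are 1 (multiplicity 2) and 1 - (9) = -8, so det(I - K) = -8. (Direct check: I - K =
[[1, 0, 0],
 [-3, -2, 3],
 [6, 6, -5]]
has determinant -8.) The finite-dimensional Fredholm alternative says: either (I - K) is invertible, or ker(I - K) ≠ {0} and then range(I - K) = ker((I - K)^*)^⊥, with dim ker(I - K) = dim ker((I - K)^*). Since det(I - K) ≠ 0, 1 is not an eigenvalue of K and ker(I - K) = {0}, so we are in the first case: for every y there is a unique x = (I - K)^(-1) y. Explicitly, by the Sherman–Morrison formula, (I - u v^T)^(-1) = I + u v^T/(1 - v·u), i.e. (I - K)^(-1) = I + K/(-8).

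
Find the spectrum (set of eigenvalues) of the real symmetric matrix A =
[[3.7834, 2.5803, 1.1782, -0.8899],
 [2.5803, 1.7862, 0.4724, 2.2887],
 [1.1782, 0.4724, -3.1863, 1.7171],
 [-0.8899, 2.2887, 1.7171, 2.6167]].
sigma(A) ≈ {-4, -1, 4, 6}

A is real symmetric, so its spectrum consists of real eigenvalues. Expanding the characteristic polynomial of the displayed matrix gives
  det(λ I - A) = p(λ) = λ^4 + (-5)λ^3 + (-22)λ^2 + (80)λ + (95.9955).
Solving p(λ) = 0 yields eigenvalues ≈ -4, -1, 4, 6. (A is shown rounded to 4 decimals, so these recover the underlying integer eigenvalues to within that precision.)
Verification: the trace of A = 5 equals the sum of eigenvalues 5, and det(A) ≈ 95.9955 matches the eigenvalue product 96.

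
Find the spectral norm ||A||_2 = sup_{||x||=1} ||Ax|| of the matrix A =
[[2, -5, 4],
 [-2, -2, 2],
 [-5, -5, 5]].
||A||_2 = sqrt((132 + sqrt(7448))/2) ≈ 10.4475 (= sqrt(largest eigenvalue of A^T A))

||A||_2 = sigma_max(A) = sqrt(lambda_max(A^T A)). Form the symmetric matrix M = A^T A =
[[33, 19, -21],
 [19, 54, -49],
 [-21, -49, 45]].
Its characteristic polynomial (trace, sum of principal 2x2 minors, determinant of M give the coefficients) is
  p(λ) = det(λ I - M) = λ^3 - 132λ^2 + 2494λ.
The constant term is 0, so λ = 0 is a root. Dividing out λ leaves p(λ) = λ(λ^2 - 132λ + 2494). For λ^2 - 132λ + 2494 the discriminant is 7448. It is nonnegative but not a perfect square, so the roots are real and irrational: λ = (132 ± sqrt(7448))/2 ≈ 109.1509, 22.8491.
So the eigenvalues of A^T A are ≈ 0, 22.8491, 109.1509 (all ≥ 0, as they must be for A^T A). The largest is λ_max = (132 + sqrt(7448))/2 ≈ 109.1509, hence ||A||_2 = sqrt(λ_max) = sqrt((132 + sqrt(7448))/2) ≈ 10.4475.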